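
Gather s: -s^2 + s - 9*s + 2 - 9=-s^2 - 8*s - 7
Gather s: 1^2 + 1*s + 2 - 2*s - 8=-s - 5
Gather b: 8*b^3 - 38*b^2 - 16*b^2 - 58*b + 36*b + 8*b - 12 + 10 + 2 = 8*b^3 - 54*b^2 - 14*b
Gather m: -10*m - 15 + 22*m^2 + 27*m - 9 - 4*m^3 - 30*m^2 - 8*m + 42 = -4*m^3 - 8*m^2 + 9*m + 18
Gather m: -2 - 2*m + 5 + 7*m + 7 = 5*m + 10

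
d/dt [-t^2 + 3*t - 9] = 3 - 2*t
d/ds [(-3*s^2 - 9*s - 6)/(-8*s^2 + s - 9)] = 3*(-25*s^2 - 14*s + 29)/(64*s^4 - 16*s^3 + 145*s^2 - 18*s + 81)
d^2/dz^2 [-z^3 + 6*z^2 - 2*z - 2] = 12 - 6*z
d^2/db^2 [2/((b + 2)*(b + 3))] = 4*((b + 2)^2 + (b + 2)*(b + 3) + (b + 3)^2)/((b + 2)^3*(b + 3)^3)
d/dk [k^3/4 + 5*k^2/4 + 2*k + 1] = 3*k^2/4 + 5*k/2 + 2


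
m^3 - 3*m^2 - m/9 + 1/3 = (m - 3)*(m - 1/3)*(m + 1/3)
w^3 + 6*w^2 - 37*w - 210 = (w - 6)*(w + 5)*(w + 7)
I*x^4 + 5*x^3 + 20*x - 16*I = (x - 4*I)*(x - 2*I)*(x + 2*I)*(I*x + 1)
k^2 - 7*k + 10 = (k - 5)*(k - 2)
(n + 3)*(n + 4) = n^2 + 7*n + 12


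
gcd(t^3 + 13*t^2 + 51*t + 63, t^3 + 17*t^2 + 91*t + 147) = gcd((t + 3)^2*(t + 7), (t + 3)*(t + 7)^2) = t^2 + 10*t + 21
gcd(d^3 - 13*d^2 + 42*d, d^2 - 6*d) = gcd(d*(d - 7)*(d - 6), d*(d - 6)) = d^2 - 6*d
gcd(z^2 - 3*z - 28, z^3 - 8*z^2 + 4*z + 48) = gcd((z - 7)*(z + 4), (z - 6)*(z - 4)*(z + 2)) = 1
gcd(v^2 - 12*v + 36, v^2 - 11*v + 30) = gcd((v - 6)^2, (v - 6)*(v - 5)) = v - 6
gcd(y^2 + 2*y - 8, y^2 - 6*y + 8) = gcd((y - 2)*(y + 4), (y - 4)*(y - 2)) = y - 2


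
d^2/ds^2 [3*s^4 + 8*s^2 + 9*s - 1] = 36*s^2 + 16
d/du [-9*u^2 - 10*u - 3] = -18*u - 10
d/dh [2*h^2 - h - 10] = 4*h - 1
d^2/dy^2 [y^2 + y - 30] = 2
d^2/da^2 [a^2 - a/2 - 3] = 2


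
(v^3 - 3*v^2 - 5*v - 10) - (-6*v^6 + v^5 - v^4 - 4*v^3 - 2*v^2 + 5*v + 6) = 6*v^6 - v^5 + v^4 + 5*v^3 - v^2 - 10*v - 16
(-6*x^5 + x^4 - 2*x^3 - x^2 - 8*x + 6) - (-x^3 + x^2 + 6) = -6*x^5 + x^4 - x^3 - 2*x^2 - 8*x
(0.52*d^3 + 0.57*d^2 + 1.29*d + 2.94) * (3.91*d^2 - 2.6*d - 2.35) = 2.0332*d^5 + 0.8767*d^4 + 2.3399*d^3 + 6.8019*d^2 - 10.6755*d - 6.909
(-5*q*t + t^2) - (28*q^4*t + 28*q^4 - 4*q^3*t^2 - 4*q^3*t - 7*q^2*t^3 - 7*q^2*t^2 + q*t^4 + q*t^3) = -28*q^4*t - 28*q^4 + 4*q^3*t^2 + 4*q^3*t + 7*q^2*t^3 + 7*q^2*t^2 - q*t^4 - q*t^3 - 5*q*t + t^2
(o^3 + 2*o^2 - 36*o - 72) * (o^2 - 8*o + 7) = o^5 - 6*o^4 - 45*o^3 + 230*o^2 + 324*o - 504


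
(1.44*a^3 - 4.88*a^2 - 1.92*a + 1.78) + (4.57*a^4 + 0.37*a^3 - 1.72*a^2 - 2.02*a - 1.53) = 4.57*a^4 + 1.81*a^3 - 6.6*a^2 - 3.94*a + 0.25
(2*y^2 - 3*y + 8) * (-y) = -2*y^3 + 3*y^2 - 8*y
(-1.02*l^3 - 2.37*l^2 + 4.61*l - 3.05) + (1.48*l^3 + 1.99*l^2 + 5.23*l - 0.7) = 0.46*l^3 - 0.38*l^2 + 9.84*l - 3.75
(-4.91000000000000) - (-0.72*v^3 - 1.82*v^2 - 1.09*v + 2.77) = 0.72*v^3 + 1.82*v^2 + 1.09*v - 7.68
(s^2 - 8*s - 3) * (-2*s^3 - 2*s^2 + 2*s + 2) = -2*s^5 + 14*s^4 + 24*s^3 - 8*s^2 - 22*s - 6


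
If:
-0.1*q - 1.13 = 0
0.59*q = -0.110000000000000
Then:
No Solution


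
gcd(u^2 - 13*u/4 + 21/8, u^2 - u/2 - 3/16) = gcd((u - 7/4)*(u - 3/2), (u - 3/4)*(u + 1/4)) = 1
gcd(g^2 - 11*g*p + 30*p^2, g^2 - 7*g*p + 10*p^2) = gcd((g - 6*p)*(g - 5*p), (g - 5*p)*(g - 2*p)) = -g + 5*p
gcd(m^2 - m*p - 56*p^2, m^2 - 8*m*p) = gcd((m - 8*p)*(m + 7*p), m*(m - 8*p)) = -m + 8*p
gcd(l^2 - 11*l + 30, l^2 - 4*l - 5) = l - 5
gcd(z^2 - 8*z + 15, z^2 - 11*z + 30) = z - 5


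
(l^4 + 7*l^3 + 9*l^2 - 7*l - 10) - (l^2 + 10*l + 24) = l^4 + 7*l^3 + 8*l^2 - 17*l - 34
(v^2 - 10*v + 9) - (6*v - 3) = v^2 - 16*v + 12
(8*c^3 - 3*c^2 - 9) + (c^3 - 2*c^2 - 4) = 9*c^3 - 5*c^2 - 13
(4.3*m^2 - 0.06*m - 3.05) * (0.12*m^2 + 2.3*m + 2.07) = 0.516*m^4 + 9.8828*m^3 + 8.397*m^2 - 7.1392*m - 6.3135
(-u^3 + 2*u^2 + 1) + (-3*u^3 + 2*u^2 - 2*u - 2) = -4*u^3 + 4*u^2 - 2*u - 1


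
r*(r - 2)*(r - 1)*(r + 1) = r^4 - 2*r^3 - r^2 + 2*r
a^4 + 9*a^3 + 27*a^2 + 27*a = a*(a + 3)^3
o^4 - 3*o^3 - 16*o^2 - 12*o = o*(o - 6)*(o + 1)*(o + 2)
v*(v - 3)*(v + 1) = v^3 - 2*v^2 - 3*v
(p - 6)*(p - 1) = p^2 - 7*p + 6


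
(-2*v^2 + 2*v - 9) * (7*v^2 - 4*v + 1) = -14*v^4 + 22*v^3 - 73*v^2 + 38*v - 9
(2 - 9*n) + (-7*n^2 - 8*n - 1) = -7*n^2 - 17*n + 1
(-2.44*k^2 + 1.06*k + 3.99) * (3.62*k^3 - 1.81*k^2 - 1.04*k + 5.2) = -8.8328*k^5 + 8.2536*k^4 + 15.0628*k^3 - 21.0123*k^2 + 1.3624*k + 20.748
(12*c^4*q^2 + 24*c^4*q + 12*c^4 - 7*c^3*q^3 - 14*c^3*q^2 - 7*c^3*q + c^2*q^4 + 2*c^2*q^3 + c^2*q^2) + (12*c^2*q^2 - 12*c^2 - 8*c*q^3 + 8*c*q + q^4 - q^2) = 12*c^4*q^2 + 24*c^4*q + 12*c^4 - 7*c^3*q^3 - 14*c^3*q^2 - 7*c^3*q + c^2*q^4 + 2*c^2*q^3 + 13*c^2*q^2 - 12*c^2 - 8*c*q^3 + 8*c*q + q^4 - q^2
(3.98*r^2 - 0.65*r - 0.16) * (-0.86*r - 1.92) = -3.4228*r^3 - 7.0826*r^2 + 1.3856*r + 0.3072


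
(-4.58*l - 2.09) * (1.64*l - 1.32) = -7.5112*l^2 + 2.618*l + 2.7588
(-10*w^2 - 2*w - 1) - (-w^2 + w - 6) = -9*w^2 - 3*w + 5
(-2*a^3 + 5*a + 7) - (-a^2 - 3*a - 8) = -2*a^3 + a^2 + 8*a + 15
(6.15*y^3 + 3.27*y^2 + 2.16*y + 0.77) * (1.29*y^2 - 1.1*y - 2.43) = 7.9335*y^5 - 2.5467*y^4 - 15.7551*y^3 - 9.3288*y^2 - 6.0958*y - 1.8711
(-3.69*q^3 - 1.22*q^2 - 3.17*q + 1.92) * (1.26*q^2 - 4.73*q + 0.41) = -4.6494*q^5 + 15.9165*q^4 + 0.263500000000001*q^3 + 16.9131*q^2 - 10.3813*q + 0.7872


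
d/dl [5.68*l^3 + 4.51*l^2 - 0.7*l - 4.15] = 17.04*l^2 + 9.02*l - 0.7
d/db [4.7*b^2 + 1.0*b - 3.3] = 9.4*b + 1.0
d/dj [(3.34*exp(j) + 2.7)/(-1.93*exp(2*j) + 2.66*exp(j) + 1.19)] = (6.4462*exp(2*j) + 10.422*exp(j) - 3.2074)*exp(j)/(3.7249*exp(4*j) - 10.2676*exp(3*j) + 2.4822*exp(2*j) + 6.3308*exp(j) + 1.4161)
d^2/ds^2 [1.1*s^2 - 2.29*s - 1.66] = 2.20000000000000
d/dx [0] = 0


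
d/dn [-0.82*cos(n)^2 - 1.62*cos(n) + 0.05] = (1.64*cos(n) + 1.62)*sin(n)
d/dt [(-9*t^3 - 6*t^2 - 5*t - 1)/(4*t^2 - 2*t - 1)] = (-36*t^4 + 36*t^3 + 59*t^2 + 20*t + 3)/(16*t^4 - 16*t^3 - 4*t^2 + 4*t + 1)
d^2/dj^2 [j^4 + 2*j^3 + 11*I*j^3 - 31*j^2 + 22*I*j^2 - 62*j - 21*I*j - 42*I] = 12*j^2 + j*(12 + 66*I) - 62 + 44*I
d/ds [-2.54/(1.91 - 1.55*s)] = -3.937/(1.55*s - 1.91)^2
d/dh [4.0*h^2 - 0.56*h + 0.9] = 8.0*h - 0.56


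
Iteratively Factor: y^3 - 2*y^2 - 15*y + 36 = (y - 3)*(y^2 + y - 12) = (y - 3)*(y + 4)*(y - 3)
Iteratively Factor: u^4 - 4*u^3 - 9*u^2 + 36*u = (u + 3)*(u^3 - 7*u^2 + 12*u) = (u - 4)*(u + 3)*(u^2 - 3*u) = (u - 4)*(u - 3)*(u + 3)*(u)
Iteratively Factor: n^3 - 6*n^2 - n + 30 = (n - 5)*(n^2 - n - 6) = (n - 5)*(n - 3)*(n + 2)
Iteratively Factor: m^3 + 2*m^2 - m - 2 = (m + 2)*(m^2 - 1) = (m + 1)*(m + 2)*(m - 1)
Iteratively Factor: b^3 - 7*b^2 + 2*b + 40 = (b + 2)*(b^2 - 9*b + 20) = (b - 4)*(b + 2)*(b - 5)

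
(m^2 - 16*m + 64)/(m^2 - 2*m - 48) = (m - 8)/(m + 6)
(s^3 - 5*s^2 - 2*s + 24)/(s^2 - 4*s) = s - 1 - 6/s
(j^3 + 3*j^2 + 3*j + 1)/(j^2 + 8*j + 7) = (j^2 + 2*j + 1)/(j + 7)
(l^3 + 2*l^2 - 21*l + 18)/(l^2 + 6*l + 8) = (l^3 + 2*l^2 - 21*l + 18)/(l^2 + 6*l + 8)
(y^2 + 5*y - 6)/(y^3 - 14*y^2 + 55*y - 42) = (y + 6)/(y^2 - 13*y + 42)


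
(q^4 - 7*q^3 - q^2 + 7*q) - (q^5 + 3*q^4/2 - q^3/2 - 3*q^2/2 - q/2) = -q^5 - q^4/2 - 13*q^3/2 + q^2/2 + 15*q/2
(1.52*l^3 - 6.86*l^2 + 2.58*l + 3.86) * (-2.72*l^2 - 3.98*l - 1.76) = -4.1344*l^5 + 12.6096*l^4 + 17.61*l^3 - 8.694*l^2 - 19.9036*l - 6.7936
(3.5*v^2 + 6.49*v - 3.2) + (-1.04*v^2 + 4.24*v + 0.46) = 2.46*v^2 + 10.73*v - 2.74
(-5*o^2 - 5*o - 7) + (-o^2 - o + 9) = -6*o^2 - 6*o + 2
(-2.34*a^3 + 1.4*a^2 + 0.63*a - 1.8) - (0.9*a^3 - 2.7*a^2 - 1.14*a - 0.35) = -3.24*a^3 + 4.1*a^2 + 1.77*a - 1.45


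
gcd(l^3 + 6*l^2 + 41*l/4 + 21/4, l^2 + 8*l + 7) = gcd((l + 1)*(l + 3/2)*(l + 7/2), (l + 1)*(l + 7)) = l + 1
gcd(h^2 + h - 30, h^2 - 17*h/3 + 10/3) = h - 5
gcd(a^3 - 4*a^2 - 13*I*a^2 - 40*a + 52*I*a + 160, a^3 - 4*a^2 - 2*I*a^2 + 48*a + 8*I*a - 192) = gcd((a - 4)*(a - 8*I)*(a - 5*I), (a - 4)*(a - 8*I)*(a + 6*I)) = a^2 + a*(-4 - 8*I) + 32*I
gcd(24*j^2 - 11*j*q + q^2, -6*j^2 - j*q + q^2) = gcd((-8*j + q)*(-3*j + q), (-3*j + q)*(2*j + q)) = -3*j + q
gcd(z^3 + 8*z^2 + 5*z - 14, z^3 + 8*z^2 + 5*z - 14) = z^3 + 8*z^2 + 5*z - 14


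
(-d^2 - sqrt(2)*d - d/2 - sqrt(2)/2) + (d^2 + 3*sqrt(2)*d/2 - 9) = -d/2 + sqrt(2)*d/2 - 9 - sqrt(2)/2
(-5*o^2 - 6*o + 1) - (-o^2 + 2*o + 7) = -4*o^2 - 8*o - 6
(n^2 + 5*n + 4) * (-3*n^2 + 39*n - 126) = -3*n^4 + 24*n^3 + 57*n^2 - 474*n - 504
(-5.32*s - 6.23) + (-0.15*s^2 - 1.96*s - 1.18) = -0.15*s^2 - 7.28*s - 7.41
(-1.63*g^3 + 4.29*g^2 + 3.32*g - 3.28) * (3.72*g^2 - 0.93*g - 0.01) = -6.0636*g^5 + 17.4747*g^4 + 8.377*g^3 - 15.3321*g^2 + 3.0172*g + 0.0328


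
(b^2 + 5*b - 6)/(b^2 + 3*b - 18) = (b - 1)/(b - 3)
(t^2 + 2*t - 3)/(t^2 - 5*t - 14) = (-t^2 - 2*t + 3)/(-t^2 + 5*t + 14)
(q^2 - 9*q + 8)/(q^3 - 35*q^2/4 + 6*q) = 4*(q - 1)/(q*(4*q - 3))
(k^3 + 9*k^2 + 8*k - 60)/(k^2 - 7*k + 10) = (k^2 + 11*k + 30)/(k - 5)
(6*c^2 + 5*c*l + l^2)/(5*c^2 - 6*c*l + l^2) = (6*c^2 + 5*c*l + l^2)/(5*c^2 - 6*c*l + l^2)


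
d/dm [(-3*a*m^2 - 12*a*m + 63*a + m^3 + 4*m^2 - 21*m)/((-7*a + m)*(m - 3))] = (21*a^2 - 14*a*m - 28*a + m^2)/(49*a^2 - 14*a*m + m^2)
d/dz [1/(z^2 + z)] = (-2*z - 1)/(z^2*(z + 1)^2)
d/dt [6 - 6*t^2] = -12*t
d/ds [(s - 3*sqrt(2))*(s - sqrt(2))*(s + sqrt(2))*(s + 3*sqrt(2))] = 4*s*(s^2 - 10)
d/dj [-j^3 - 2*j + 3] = -3*j^2 - 2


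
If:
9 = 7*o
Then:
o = 9/7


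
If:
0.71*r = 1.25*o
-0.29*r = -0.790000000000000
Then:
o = 1.55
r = 2.72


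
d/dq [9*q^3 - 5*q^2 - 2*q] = 27*q^2 - 10*q - 2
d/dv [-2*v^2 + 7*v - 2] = 7 - 4*v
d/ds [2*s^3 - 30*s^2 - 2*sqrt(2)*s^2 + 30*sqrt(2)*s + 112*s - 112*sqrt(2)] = 6*s^2 - 60*s - 4*sqrt(2)*s + 30*sqrt(2) + 112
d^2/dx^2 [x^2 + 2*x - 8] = 2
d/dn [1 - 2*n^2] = -4*n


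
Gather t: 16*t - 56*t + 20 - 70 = -40*t - 50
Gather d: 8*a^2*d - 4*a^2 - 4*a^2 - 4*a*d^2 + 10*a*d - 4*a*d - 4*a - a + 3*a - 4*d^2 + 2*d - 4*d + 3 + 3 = -8*a^2 - 2*a + d^2*(-4*a - 4) + d*(8*a^2 + 6*a - 2) + 6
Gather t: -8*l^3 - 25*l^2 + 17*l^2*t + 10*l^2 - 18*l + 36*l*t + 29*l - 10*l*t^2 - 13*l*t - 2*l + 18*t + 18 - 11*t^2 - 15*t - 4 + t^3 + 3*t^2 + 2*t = -8*l^3 - 15*l^2 + 9*l + t^3 + t^2*(-10*l - 8) + t*(17*l^2 + 23*l + 5) + 14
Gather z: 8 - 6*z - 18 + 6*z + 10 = 0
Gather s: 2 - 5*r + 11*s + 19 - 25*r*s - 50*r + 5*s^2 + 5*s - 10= -55*r + 5*s^2 + s*(16 - 25*r) + 11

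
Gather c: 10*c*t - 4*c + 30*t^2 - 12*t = c*(10*t - 4) + 30*t^2 - 12*t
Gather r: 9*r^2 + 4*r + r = 9*r^2 + 5*r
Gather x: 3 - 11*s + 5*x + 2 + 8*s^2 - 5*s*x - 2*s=8*s^2 - 13*s + x*(5 - 5*s) + 5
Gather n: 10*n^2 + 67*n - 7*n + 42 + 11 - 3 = 10*n^2 + 60*n + 50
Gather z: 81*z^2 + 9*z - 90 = 81*z^2 + 9*z - 90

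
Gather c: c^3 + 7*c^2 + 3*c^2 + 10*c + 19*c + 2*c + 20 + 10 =c^3 + 10*c^2 + 31*c + 30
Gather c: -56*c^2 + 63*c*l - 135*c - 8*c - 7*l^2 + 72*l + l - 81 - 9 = -56*c^2 + c*(63*l - 143) - 7*l^2 + 73*l - 90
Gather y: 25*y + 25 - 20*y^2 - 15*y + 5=-20*y^2 + 10*y + 30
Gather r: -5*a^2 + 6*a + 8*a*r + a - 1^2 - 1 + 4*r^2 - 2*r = -5*a^2 + 7*a + 4*r^2 + r*(8*a - 2) - 2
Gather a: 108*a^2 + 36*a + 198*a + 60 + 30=108*a^2 + 234*a + 90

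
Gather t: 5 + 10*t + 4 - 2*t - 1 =8*t + 8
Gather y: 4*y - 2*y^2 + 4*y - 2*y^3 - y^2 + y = -2*y^3 - 3*y^2 + 9*y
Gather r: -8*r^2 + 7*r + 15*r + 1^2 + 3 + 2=-8*r^2 + 22*r + 6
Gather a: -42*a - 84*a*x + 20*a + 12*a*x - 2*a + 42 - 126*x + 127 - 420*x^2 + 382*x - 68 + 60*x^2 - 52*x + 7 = a*(-72*x - 24) - 360*x^2 + 204*x + 108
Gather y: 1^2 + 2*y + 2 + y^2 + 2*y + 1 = y^2 + 4*y + 4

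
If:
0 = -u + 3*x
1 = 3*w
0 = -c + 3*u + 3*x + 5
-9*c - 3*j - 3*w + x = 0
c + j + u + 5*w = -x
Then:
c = -17/59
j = 68/177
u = -78/59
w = 1/3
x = -26/59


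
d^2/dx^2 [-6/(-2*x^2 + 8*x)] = 6*(-x*(x - 4) + 4*(x - 2)^2)/(x^3*(x - 4)^3)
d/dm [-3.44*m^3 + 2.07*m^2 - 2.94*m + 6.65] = -10.32*m^2 + 4.14*m - 2.94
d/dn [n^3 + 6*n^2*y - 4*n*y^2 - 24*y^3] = 3*n^2 + 12*n*y - 4*y^2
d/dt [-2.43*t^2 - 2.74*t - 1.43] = -4.86*t - 2.74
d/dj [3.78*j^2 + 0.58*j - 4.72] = 7.56*j + 0.58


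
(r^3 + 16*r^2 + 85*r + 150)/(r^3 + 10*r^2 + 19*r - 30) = (r + 5)/(r - 1)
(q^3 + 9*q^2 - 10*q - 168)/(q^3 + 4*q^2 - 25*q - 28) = (q + 6)/(q + 1)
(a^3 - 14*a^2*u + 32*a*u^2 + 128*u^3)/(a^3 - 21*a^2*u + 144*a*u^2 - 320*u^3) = (-a - 2*u)/(-a + 5*u)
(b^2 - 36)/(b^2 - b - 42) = (b - 6)/(b - 7)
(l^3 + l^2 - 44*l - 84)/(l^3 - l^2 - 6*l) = (l^2 - l - 42)/(l*(l - 3))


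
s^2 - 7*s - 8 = (s - 8)*(s + 1)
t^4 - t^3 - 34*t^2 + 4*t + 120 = (t - 6)*(t - 2)*(t + 2)*(t + 5)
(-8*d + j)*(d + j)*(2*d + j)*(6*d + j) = -96*d^4 - 148*d^3*j - 52*d^2*j^2 + d*j^3 + j^4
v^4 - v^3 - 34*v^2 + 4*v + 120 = (v - 6)*(v - 2)*(v + 2)*(v + 5)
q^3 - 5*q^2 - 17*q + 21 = (q - 7)*(q - 1)*(q + 3)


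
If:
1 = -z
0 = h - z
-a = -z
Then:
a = -1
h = -1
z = -1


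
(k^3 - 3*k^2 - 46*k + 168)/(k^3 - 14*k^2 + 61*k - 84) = (k^2 + k - 42)/(k^2 - 10*k + 21)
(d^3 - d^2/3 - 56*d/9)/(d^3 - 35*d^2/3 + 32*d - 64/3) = d*(3*d + 7)/(3*(d^2 - 9*d + 8))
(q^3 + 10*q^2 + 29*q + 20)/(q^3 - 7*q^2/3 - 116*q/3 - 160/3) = 3*(q^2 + 6*q + 5)/(3*q^2 - 19*q - 40)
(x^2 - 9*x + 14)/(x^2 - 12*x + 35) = (x - 2)/(x - 5)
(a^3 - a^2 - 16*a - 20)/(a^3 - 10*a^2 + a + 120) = (a^2 + 4*a + 4)/(a^2 - 5*a - 24)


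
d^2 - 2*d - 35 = (d - 7)*(d + 5)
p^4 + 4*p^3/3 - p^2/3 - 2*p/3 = p*(p - 2/3)*(p + 1)^2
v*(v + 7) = v^2 + 7*v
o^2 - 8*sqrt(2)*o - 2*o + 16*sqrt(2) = (o - 2)*(o - 8*sqrt(2))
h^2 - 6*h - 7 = (h - 7)*(h + 1)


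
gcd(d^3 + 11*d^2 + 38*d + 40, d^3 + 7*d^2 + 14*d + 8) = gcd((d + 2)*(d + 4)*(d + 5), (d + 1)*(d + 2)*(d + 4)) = d^2 + 6*d + 8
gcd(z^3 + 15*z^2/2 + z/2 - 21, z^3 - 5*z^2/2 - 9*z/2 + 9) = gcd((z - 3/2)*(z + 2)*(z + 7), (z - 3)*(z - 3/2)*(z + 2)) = z^2 + z/2 - 3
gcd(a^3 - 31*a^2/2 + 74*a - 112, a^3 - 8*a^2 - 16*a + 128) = a^2 - 12*a + 32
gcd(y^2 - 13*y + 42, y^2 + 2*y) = 1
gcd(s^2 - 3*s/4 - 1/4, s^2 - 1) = s - 1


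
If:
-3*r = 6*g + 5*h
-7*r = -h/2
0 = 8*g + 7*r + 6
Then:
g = -219/271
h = 252/271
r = 18/271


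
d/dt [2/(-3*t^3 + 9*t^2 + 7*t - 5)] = 2*(9*t^2 - 18*t - 7)/(3*t^3 - 9*t^2 - 7*t + 5)^2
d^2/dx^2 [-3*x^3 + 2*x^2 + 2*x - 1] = 4 - 18*x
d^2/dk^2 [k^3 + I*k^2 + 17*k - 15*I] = 6*k + 2*I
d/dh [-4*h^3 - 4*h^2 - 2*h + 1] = -12*h^2 - 8*h - 2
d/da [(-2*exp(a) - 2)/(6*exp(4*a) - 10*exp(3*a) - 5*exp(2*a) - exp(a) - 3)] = 2*(-(exp(a) + 1)*(-24*exp(3*a) + 30*exp(2*a) + 10*exp(a) + 1) - 6*exp(4*a) + 10*exp(3*a) + 5*exp(2*a) + exp(a) + 3)*exp(a)/(-6*exp(4*a) + 10*exp(3*a) + 5*exp(2*a) + exp(a) + 3)^2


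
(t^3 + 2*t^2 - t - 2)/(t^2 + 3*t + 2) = t - 1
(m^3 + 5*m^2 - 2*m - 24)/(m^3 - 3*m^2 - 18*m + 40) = (m + 3)/(m - 5)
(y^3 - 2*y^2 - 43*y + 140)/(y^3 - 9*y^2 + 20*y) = (y + 7)/y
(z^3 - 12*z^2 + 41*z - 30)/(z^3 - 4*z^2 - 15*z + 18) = (z - 5)/(z + 3)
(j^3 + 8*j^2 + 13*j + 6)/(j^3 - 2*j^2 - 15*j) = (j^3 + 8*j^2 + 13*j + 6)/(j*(j^2 - 2*j - 15))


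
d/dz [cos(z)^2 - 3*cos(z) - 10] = (3 - 2*cos(z))*sin(z)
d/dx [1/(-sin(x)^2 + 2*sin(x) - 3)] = 2*(sin(x) - 1)*cos(x)/(sin(x)^2 - 2*sin(x) + 3)^2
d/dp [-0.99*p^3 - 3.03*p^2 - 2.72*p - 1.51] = -2.97*p^2 - 6.06*p - 2.72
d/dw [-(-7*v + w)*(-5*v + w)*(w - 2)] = -35*v^2 + 24*v*w - 24*v - 3*w^2 + 4*w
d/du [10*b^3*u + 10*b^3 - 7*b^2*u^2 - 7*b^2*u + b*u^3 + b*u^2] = b*(10*b^2 - 14*b*u - 7*b + 3*u^2 + 2*u)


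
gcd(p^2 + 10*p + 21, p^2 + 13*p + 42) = p + 7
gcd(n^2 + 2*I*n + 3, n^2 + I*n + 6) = n + 3*I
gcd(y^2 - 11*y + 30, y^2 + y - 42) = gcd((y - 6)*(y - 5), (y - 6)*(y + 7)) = y - 6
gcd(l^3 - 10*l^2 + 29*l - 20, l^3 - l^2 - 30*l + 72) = l - 4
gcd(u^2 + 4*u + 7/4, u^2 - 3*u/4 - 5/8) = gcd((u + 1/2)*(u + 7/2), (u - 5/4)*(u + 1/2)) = u + 1/2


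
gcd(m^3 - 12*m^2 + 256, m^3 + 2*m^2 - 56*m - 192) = m^2 - 4*m - 32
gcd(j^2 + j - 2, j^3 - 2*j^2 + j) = j - 1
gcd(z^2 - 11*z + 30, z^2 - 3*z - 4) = 1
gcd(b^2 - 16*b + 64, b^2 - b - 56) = b - 8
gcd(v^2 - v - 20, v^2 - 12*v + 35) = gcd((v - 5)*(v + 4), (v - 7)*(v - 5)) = v - 5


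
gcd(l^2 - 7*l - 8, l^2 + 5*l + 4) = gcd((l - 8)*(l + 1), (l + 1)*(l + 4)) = l + 1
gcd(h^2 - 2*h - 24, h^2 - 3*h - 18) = h - 6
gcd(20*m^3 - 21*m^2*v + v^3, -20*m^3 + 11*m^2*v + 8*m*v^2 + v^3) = -5*m^2 + 4*m*v + v^2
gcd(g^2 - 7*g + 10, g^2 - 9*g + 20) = g - 5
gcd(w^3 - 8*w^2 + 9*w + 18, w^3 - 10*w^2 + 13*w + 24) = w^2 - 2*w - 3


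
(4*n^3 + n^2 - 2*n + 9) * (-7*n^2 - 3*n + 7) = -28*n^5 - 19*n^4 + 39*n^3 - 50*n^2 - 41*n + 63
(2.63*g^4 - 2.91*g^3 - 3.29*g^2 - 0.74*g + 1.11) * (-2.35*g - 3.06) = -6.1805*g^5 - 1.2093*g^4 + 16.6361*g^3 + 11.8064*g^2 - 0.3441*g - 3.3966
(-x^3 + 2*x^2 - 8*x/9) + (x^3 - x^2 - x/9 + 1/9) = x^2 - x + 1/9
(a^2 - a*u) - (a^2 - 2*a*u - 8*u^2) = a*u + 8*u^2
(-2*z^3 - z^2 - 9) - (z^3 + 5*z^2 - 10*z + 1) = -3*z^3 - 6*z^2 + 10*z - 10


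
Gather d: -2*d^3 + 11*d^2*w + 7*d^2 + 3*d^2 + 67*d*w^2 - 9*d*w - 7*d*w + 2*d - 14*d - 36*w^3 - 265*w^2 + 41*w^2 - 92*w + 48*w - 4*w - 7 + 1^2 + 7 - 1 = -2*d^3 + d^2*(11*w + 10) + d*(67*w^2 - 16*w - 12) - 36*w^3 - 224*w^2 - 48*w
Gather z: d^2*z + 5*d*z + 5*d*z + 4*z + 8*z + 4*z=z*(d^2 + 10*d + 16)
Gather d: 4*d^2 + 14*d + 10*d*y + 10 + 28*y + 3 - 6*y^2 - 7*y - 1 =4*d^2 + d*(10*y + 14) - 6*y^2 + 21*y + 12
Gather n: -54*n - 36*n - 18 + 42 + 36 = 60 - 90*n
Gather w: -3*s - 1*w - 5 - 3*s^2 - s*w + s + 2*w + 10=-3*s^2 - 2*s + w*(1 - s) + 5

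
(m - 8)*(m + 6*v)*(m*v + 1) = m^3*v + 6*m^2*v^2 - 8*m^2*v + m^2 - 48*m*v^2 + 6*m*v - 8*m - 48*v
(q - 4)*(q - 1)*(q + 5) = q^3 - 21*q + 20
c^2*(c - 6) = c^3 - 6*c^2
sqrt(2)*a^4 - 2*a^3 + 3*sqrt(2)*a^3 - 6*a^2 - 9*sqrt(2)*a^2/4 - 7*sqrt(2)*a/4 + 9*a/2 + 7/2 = (a - 1)*(a + 7/2)*(a - sqrt(2))*(sqrt(2)*a + sqrt(2)/2)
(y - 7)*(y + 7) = y^2 - 49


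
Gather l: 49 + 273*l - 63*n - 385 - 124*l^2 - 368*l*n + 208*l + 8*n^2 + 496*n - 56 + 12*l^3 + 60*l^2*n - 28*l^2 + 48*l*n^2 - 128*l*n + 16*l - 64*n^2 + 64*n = 12*l^3 + l^2*(60*n - 152) + l*(48*n^2 - 496*n + 497) - 56*n^2 + 497*n - 392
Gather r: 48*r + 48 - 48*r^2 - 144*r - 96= -48*r^2 - 96*r - 48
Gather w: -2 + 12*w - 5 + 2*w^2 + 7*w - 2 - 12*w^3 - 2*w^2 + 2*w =-12*w^3 + 21*w - 9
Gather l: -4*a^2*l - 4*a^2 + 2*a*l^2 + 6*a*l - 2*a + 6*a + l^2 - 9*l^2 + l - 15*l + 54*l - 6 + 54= -4*a^2 + 4*a + l^2*(2*a - 8) + l*(-4*a^2 + 6*a + 40) + 48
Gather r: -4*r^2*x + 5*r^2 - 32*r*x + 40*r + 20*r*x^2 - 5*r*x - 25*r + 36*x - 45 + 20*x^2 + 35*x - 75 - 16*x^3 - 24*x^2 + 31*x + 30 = r^2*(5 - 4*x) + r*(20*x^2 - 37*x + 15) - 16*x^3 - 4*x^2 + 102*x - 90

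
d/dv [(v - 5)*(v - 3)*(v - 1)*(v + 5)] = 4*v^3 - 12*v^2 - 44*v + 100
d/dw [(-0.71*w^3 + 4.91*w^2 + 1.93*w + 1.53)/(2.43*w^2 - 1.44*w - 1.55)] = (-1.7253*w^4 + 2.0448*w^3 - 8.4588*w^2 - 22.6568*w - 0.7883)/(5.9049*w^4 - 6.9984*w^3 - 5.4594*w^2 + 4.464*w + 2.4025)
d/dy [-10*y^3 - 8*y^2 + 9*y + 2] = -30*y^2 - 16*y + 9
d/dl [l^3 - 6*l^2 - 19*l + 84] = 3*l^2 - 12*l - 19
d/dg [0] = 0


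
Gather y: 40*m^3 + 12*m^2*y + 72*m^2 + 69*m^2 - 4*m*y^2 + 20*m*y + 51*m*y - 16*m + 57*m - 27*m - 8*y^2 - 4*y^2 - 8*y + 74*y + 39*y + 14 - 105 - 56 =40*m^3 + 141*m^2 + 14*m + y^2*(-4*m - 12) + y*(12*m^2 + 71*m + 105) - 147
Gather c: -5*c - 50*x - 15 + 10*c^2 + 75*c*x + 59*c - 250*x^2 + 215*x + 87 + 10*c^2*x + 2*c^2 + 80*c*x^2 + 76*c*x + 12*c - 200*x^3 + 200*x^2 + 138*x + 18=c^2*(10*x + 12) + c*(80*x^2 + 151*x + 66) - 200*x^3 - 50*x^2 + 303*x + 90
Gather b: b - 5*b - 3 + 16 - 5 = 8 - 4*b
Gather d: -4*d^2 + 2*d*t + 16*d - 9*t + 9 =-4*d^2 + d*(2*t + 16) - 9*t + 9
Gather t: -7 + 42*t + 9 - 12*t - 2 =30*t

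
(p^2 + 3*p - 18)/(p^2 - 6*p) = (p^2 + 3*p - 18)/(p*(p - 6))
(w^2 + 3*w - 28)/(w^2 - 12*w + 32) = (w + 7)/(w - 8)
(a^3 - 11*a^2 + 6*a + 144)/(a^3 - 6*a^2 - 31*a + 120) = (a^2 - 3*a - 18)/(a^2 + 2*a - 15)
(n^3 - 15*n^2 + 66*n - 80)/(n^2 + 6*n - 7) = (n^3 - 15*n^2 + 66*n - 80)/(n^2 + 6*n - 7)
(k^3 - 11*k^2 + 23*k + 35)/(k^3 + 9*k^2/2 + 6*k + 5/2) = 2*(k^2 - 12*k + 35)/(2*k^2 + 7*k + 5)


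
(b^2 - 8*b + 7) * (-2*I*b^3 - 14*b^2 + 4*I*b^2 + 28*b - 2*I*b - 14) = -2*I*b^5 - 14*b^4 + 20*I*b^4 + 140*b^3 - 48*I*b^3 - 336*b^2 + 44*I*b^2 + 308*b - 14*I*b - 98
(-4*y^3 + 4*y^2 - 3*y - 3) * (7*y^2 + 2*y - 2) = -28*y^5 + 20*y^4 - 5*y^3 - 35*y^2 + 6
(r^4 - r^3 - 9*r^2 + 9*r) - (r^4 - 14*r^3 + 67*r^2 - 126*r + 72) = 13*r^3 - 76*r^2 + 135*r - 72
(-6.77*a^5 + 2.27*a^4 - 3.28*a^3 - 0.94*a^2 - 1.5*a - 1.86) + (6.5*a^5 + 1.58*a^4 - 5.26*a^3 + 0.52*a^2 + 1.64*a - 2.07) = -0.27*a^5 + 3.85*a^4 - 8.54*a^3 - 0.42*a^2 + 0.14*a - 3.93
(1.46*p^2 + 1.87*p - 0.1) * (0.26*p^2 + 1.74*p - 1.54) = 0.3796*p^4 + 3.0266*p^3 + 0.9794*p^2 - 3.0538*p + 0.154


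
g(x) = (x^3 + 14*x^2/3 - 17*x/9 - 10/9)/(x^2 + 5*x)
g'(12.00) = 1.00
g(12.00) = 11.65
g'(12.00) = 1.00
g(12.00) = 11.65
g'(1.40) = 1.11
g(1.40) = 0.91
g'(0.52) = 1.82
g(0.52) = -0.24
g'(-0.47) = 2.01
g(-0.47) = -0.33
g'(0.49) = 1.93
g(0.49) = -0.30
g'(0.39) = 2.46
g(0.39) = -0.51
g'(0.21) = 6.04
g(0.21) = -1.18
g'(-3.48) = 1.02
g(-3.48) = -3.75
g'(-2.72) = 1.03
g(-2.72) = -2.97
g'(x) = (-2*x - 5)*(x^3 + 14*x^2/3 - 17*x/9 - 10/9)/(x^2 + 5*x)^2 + (3*x^2 + 28*x/3 - 17/9)/(x^2 + 5*x) = 1 + 2/(9*x^2)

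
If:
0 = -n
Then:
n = 0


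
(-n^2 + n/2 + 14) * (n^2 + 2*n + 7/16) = -n^4 - 3*n^3/2 + 233*n^2/16 + 903*n/32 + 49/8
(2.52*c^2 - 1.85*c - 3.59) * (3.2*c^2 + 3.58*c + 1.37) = 8.064*c^4 + 3.1016*c^3 - 14.6586*c^2 - 15.3867*c - 4.9183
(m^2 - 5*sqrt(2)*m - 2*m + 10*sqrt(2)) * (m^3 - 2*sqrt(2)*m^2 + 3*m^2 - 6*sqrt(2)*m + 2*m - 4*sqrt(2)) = m^5 - 7*sqrt(2)*m^4 + m^4 - 7*sqrt(2)*m^3 + 16*m^3 + 16*m^2 + 28*sqrt(2)*m^2 - 80*m + 28*sqrt(2)*m - 80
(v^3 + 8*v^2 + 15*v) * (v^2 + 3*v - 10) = v^5 + 11*v^4 + 29*v^3 - 35*v^2 - 150*v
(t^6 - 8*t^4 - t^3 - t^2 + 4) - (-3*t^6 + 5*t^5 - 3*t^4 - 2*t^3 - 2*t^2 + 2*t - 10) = 4*t^6 - 5*t^5 - 5*t^4 + t^3 + t^2 - 2*t + 14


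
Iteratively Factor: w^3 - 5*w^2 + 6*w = (w - 3)*(w^2 - 2*w) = w*(w - 3)*(w - 2)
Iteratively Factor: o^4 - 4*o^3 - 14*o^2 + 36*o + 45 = (o + 3)*(o^3 - 7*o^2 + 7*o + 15) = (o - 3)*(o + 3)*(o^2 - 4*o - 5) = (o - 5)*(o - 3)*(o + 3)*(o + 1)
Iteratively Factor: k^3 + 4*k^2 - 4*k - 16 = (k - 2)*(k^2 + 6*k + 8) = (k - 2)*(k + 2)*(k + 4)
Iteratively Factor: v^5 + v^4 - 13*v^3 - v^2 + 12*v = (v - 3)*(v^4 + 4*v^3 - v^2 - 4*v) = (v - 3)*(v + 1)*(v^3 + 3*v^2 - 4*v) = (v - 3)*(v - 1)*(v + 1)*(v^2 + 4*v) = v*(v - 3)*(v - 1)*(v + 1)*(v + 4)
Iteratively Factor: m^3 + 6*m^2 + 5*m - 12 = (m + 3)*(m^2 + 3*m - 4) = (m - 1)*(m + 3)*(m + 4)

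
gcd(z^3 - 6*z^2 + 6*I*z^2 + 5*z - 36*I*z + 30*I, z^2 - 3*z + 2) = z - 1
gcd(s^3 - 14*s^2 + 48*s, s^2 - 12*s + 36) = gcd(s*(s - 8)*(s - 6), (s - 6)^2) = s - 6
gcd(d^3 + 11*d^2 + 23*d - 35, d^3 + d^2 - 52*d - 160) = d + 5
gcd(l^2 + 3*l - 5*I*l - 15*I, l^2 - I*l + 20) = l - 5*I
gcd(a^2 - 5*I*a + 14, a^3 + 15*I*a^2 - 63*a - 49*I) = 1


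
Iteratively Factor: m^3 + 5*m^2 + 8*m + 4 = (m + 1)*(m^2 + 4*m + 4) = (m + 1)*(m + 2)*(m + 2)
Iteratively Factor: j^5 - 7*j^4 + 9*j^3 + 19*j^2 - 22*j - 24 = (j + 1)*(j^4 - 8*j^3 + 17*j^2 + 2*j - 24) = (j - 3)*(j + 1)*(j^3 - 5*j^2 + 2*j + 8) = (j - 3)*(j + 1)^2*(j^2 - 6*j + 8) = (j - 3)*(j - 2)*(j + 1)^2*(j - 4)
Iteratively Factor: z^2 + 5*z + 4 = (z + 1)*(z + 4)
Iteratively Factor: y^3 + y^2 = (y)*(y^2 + y) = y^2*(y + 1)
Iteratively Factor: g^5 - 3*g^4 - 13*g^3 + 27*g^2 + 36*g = (g + 3)*(g^4 - 6*g^3 + 5*g^2 + 12*g) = (g - 3)*(g + 3)*(g^3 - 3*g^2 - 4*g) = g*(g - 3)*(g + 3)*(g^2 - 3*g - 4) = g*(g - 3)*(g + 1)*(g + 3)*(g - 4)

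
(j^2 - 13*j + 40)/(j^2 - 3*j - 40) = (j - 5)/(j + 5)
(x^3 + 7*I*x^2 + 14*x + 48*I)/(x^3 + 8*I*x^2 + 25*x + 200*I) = (x^2 - I*x + 6)/(x^2 + 25)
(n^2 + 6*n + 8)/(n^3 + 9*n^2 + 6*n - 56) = (n + 2)/(n^2 + 5*n - 14)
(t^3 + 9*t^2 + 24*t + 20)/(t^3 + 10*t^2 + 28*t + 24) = (t + 5)/(t + 6)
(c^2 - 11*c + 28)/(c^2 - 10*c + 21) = (c - 4)/(c - 3)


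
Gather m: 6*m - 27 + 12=6*m - 15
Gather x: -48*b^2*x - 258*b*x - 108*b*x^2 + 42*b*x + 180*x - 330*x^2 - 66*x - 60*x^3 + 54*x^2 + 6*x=-60*x^3 + x^2*(-108*b - 276) + x*(-48*b^2 - 216*b + 120)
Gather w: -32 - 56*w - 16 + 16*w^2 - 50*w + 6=16*w^2 - 106*w - 42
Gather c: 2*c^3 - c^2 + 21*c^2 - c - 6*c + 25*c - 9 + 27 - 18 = 2*c^3 + 20*c^2 + 18*c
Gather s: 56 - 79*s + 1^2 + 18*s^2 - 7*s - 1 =18*s^2 - 86*s + 56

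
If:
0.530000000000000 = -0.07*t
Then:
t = -7.57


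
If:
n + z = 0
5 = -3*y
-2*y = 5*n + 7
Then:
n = -11/15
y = -5/3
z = 11/15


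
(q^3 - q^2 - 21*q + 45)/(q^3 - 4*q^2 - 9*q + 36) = (q^2 + 2*q - 15)/(q^2 - q - 12)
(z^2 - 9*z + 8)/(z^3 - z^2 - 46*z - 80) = (z - 1)/(z^2 + 7*z + 10)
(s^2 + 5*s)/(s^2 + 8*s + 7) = s*(s + 5)/(s^2 + 8*s + 7)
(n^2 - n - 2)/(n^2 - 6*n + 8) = (n + 1)/(n - 4)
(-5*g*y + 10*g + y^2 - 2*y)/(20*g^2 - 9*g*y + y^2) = (y - 2)/(-4*g + y)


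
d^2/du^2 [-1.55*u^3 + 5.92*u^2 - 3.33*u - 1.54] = 11.84 - 9.3*u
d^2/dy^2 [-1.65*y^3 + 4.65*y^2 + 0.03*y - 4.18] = 9.3 - 9.9*y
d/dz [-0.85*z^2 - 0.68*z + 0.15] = -1.7*z - 0.68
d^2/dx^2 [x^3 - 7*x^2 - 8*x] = 6*x - 14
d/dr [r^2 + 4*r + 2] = 2*r + 4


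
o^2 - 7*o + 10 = (o - 5)*(o - 2)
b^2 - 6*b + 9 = (b - 3)^2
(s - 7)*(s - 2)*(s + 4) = s^3 - 5*s^2 - 22*s + 56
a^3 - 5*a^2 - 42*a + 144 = (a - 8)*(a - 3)*(a + 6)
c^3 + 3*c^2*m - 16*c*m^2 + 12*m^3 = (c - 2*m)*(c - m)*(c + 6*m)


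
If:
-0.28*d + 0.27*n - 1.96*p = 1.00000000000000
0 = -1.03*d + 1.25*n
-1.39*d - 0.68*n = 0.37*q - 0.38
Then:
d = 0.194839821157554 - 0.189712457442881*q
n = 0.160548012633824 - 0.156323064932934*q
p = 0.00556747987352782*q - 0.515922033935195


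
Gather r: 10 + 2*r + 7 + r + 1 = 3*r + 18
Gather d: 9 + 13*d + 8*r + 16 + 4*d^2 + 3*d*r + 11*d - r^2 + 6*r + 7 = 4*d^2 + d*(3*r + 24) - r^2 + 14*r + 32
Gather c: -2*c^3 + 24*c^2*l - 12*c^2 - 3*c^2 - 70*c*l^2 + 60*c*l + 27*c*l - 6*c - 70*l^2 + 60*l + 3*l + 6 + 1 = -2*c^3 + c^2*(24*l - 15) + c*(-70*l^2 + 87*l - 6) - 70*l^2 + 63*l + 7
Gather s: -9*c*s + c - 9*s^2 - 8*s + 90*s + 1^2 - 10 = c - 9*s^2 + s*(82 - 9*c) - 9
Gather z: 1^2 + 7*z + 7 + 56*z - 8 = 63*z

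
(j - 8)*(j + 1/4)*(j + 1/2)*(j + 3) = j^4 - 17*j^3/4 - 221*j^2/8 - 149*j/8 - 3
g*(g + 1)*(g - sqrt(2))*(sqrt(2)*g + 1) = sqrt(2)*g^4 - g^3 + sqrt(2)*g^3 - sqrt(2)*g^2 - g^2 - sqrt(2)*g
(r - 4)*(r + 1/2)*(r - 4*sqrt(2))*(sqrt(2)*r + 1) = sqrt(2)*r^4 - 7*r^3 - 7*sqrt(2)*r^3/2 - 6*sqrt(2)*r^2 + 49*r^2/2 + 14*r + 14*sqrt(2)*r + 8*sqrt(2)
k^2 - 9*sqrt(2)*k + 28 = (k - 7*sqrt(2))*(k - 2*sqrt(2))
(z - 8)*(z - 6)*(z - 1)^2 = z^4 - 16*z^3 + 77*z^2 - 110*z + 48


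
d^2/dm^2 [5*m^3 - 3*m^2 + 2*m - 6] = 30*m - 6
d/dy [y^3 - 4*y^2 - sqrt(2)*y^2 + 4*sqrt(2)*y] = 3*y^2 - 8*y - 2*sqrt(2)*y + 4*sqrt(2)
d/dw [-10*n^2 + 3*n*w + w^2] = 3*n + 2*w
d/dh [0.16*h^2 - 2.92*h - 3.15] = 0.32*h - 2.92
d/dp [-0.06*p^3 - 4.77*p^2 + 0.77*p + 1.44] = -0.18*p^2 - 9.54*p + 0.77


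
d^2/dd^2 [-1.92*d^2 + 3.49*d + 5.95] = -3.84000000000000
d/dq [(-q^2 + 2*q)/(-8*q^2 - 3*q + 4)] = (19*q^2 - 8*q + 8)/(64*q^4 + 48*q^3 - 55*q^2 - 24*q + 16)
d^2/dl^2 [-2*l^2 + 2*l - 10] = -4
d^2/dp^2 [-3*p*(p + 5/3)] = -6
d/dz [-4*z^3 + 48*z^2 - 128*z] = -12*z^2 + 96*z - 128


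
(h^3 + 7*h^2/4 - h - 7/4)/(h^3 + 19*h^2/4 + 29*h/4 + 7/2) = (h - 1)/(h + 2)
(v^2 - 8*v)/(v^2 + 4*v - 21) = v*(v - 8)/(v^2 + 4*v - 21)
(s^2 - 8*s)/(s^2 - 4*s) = (s - 8)/(s - 4)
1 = 1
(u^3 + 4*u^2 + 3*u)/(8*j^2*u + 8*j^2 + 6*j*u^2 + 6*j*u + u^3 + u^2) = u*(u + 3)/(8*j^2 + 6*j*u + u^2)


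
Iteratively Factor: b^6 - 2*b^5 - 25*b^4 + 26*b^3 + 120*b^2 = (b - 3)*(b^5 + b^4 - 22*b^3 - 40*b^2) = b*(b - 3)*(b^4 + b^3 - 22*b^2 - 40*b) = b*(b - 3)*(b + 4)*(b^3 - 3*b^2 - 10*b) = b*(b - 3)*(b + 2)*(b + 4)*(b^2 - 5*b) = b*(b - 5)*(b - 3)*(b + 2)*(b + 4)*(b)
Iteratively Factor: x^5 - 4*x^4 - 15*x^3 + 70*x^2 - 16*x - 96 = (x + 4)*(x^4 - 8*x^3 + 17*x^2 + 2*x - 24) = (x - 2)*(x + 4)*(x^3 - 6*x^2 + 5*x + 12) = (x - 2)*(x + 1)*(x + 4)*(x^2 - 7*x + 12) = (x - 3)*(x - 2)*(x + 1)*(x + 4)*(x - 4)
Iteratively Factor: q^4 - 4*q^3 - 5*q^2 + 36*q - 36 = (q + 3)*(q^3 - 7*q^2 + 16*q - 12) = (q - 3)*(q + 3)*(q^2 - 4*q + 4) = (q - 3)*(q - 2)*(q + 3)*(q - 2)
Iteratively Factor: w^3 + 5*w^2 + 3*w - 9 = (w + 3)*(w^2 + 2*w - 3) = (w + 3)^2*(w - 1)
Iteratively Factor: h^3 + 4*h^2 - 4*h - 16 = (h + 2)*(h^2 + 2*h - 8) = (h - 2)*(h + 2)*(h + 4)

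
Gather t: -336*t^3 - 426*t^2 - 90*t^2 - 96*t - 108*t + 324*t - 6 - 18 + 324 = -336*t^3 - 516*t^2 + 120*t + 300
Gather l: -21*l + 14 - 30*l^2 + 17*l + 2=-30*l^2 - 4*l + 16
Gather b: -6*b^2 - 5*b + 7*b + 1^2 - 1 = -6*b^2 + 2*b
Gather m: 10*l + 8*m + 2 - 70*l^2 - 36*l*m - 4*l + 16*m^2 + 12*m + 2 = -70*l^2 + 6*l + 16*m^2 + m*(20 - 36*l) + 4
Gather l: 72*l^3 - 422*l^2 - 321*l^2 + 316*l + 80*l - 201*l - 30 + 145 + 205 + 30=72*l^3 - 743*l^2 + 195*l + 350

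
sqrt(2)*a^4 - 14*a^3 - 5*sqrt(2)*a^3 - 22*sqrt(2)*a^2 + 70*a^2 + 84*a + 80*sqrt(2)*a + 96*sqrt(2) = (a - 6)*(a - 8*sqrt(2))*(a + sqrt(2))*(sqrt(2)*a + sqrt(2))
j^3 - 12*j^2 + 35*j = j*(j - 7)*(j - 5)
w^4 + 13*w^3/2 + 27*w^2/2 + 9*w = w*(w + 3/2)*(w + 2)*(w + 3)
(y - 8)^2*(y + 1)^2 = y^4 - 14*y^3 + 33*y^2 + 112*y + 64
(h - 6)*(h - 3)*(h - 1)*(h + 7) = h^4 - 3*h^3 - 43*h^2 + 171*h - 126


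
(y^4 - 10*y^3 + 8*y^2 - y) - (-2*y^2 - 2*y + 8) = y^4 - 10*y^3 + 10*y^2 + y - 8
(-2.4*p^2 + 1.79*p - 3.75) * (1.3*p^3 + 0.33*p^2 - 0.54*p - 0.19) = -3.12*p^5 + 1.535*p^4 - 2.9883*p^3 - 1.7481*p^2 + 1.6849*p + 0.7125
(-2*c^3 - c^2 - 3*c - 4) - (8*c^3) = -10*c^3 - c^2 - 3*c - 4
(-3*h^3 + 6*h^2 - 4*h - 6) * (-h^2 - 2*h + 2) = 3*h^5 - 14*h^3 + 26*h^2 + 4*h - 12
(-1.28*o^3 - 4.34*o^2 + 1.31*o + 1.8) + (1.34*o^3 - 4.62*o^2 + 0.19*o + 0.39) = 0.0600000000000001*o^3 - 8.96*o^2 + 1.5*o + 2.19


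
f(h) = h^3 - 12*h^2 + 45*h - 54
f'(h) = 3*h^2 - 24*h + 45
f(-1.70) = -170.09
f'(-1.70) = 94.47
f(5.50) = -3.12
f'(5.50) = 3.75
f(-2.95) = -316.85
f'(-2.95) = 141.91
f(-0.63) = -87.36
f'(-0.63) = 61.31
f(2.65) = -0.41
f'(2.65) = 2.47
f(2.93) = -0.02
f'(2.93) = 0.43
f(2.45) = -1.07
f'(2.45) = 4.21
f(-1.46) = -148.39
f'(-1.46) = 86.43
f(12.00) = 486.00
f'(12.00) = 189.00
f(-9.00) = -2160.00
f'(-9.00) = 504.00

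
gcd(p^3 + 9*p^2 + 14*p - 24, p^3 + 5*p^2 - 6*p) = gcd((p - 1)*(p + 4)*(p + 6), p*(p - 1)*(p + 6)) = p^2 + 5*p - 6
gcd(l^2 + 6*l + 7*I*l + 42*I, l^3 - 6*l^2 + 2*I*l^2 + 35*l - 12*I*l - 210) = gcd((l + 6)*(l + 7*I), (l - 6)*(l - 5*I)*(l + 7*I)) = l + 7*I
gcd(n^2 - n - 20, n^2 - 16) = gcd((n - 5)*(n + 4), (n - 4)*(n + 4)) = n + 4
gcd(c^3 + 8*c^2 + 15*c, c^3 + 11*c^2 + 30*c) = c^2 + 5*c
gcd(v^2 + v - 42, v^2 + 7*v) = v + 7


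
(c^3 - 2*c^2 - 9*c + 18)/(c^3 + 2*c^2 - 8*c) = (c^2 - 9)/(c*(c + 4))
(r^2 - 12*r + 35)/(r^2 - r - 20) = (r - 7)/(r + 4)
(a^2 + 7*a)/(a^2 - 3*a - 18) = a*(a + 7)/(a^2 - 3*a - 18)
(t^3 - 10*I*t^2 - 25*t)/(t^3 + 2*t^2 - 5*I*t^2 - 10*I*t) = (t - 5*I)/(t + 2)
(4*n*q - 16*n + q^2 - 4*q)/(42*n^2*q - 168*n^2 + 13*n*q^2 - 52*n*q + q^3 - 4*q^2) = (4*n + q)/(42*n^2 + 13*n*q + q^2)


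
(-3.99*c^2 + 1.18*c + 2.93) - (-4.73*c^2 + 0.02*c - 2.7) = 0.74*c^2 + 1.16*c + 5.63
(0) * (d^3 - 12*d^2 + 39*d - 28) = 0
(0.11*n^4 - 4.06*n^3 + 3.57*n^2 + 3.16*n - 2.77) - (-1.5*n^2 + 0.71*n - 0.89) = 0.11*n^4 - 4.06*n^3 + 5.07*n^2 + 2.45*n - 1.88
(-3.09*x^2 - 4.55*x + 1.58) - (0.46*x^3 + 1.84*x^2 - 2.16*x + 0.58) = -0.46*x^3 - 4.93*x^2 - 2.39*x + 1.0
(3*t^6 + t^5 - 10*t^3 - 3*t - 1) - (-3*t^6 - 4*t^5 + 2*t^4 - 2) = 6*t^6 + 5*t^5 - 2*t^4 - 10*t^3 - 3*t + 1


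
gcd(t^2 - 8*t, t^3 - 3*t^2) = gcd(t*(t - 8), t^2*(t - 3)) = t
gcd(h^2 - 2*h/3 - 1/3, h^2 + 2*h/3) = 1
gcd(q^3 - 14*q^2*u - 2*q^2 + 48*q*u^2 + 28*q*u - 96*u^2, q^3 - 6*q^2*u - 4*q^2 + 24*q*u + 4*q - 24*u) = q^2 - 6*q*u - 2*q + 12*u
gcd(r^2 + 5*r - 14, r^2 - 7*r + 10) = r - 2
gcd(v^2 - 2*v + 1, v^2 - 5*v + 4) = v - 1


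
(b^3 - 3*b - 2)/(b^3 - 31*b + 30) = (b^3 - 3*b - 2)/(b^3 - 31*b + 30)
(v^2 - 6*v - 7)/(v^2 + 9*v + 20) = (v^2 - 6*v - 7)/(v^2 + 9*v + 20)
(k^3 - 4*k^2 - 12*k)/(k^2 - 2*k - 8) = k*(k - 6)/(k - 4)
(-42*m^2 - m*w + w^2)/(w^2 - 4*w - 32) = (42*m^2 + m*w - w^2)/(-w^2 + 4*w + 32)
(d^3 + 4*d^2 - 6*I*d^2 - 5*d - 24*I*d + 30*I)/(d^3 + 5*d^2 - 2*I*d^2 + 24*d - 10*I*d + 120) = (d - 1)/(d + 4*I)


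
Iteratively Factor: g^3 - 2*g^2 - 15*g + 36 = (g - 3)*(g^2 + g - 12) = (g - 3)*(g + 4)*(g - 3)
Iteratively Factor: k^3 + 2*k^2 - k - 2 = (k - 1)*(k^2 + 3*k + 2) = (k - 1)*(k + 1)*(k + 2)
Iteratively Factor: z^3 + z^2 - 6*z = (z + 3)*(z^2 - 2*z) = z*(z + 3)*(z - 2)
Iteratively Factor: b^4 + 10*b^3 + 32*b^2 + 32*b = (b + 2)*(b^3 + 8*b^2 + 16*b) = (b + 2)*(b + 4)*(b^2 + 4*b) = b*(b + 2)*(b + 4)*(b + 4)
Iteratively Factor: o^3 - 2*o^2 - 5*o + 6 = (o - 1)*(o^2 - o - 6) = (o - 1)*(o + 2)*(o - 3)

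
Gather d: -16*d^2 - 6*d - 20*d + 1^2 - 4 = -16*d^2 - 26*d - 3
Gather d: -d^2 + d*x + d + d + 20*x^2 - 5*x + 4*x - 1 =-d^2 + d*(x + 2) + 20*x^2 - x - 1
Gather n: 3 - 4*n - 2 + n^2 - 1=n^2 - 4*n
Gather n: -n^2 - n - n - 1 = -n^2 - 2*n - 1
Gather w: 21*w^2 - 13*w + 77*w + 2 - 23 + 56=21*w^2 + 64*w + 35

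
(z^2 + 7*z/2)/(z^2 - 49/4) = 2*z/(2*z - 7)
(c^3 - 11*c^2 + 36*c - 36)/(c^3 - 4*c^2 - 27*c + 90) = (c - 2)/(c + 5)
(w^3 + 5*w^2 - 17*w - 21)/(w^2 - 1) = (w^2 + 4*w - 21)/(w - 1)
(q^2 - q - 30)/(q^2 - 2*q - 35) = (q - 6)/(q - 7)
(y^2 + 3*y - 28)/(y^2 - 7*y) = (y^2 + 3*y - 28)/(y*(y - 7))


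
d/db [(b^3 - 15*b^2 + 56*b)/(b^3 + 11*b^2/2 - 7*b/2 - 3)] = 2*(41*b^4 - 238*b^3 - 529*b^2 + 180*b - 336)/(4*b^6 + 44*b^5 + 93*b^4 - 178*b^3 - 83*b^2 + 84*b + 36)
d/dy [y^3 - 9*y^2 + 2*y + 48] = 3*y^2 - 18*y + 2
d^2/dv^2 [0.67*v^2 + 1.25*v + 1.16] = 1.34000000000000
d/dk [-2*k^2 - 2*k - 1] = -4*k - 2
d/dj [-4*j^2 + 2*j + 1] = 2 - 8*j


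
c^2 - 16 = (c - 4)*(c + 4)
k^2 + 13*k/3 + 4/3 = (k + 1/3)*(k + 4)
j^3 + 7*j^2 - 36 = (j - 2)*(j + 3)*(j + 6)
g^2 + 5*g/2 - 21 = (g - 7/2)*(g + 6)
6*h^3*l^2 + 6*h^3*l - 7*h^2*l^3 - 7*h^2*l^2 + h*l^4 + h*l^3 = l*(-6*h + l)*(-h + l)*(h*l + h)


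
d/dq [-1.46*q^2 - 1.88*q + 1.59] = -2.92*q - 1.88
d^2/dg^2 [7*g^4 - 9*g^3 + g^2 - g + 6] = 84*g^2 - 54*g + 2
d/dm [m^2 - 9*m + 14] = 2*m - 9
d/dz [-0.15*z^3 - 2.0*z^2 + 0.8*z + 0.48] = -0.45*z^2 - 4.0*z + 0.8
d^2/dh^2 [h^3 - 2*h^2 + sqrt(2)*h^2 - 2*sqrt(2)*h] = 6*h - 4 + 2*sqrt(2)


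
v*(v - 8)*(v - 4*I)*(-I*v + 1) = -I*v^4 - 3*v^3 + 8*I*v^3 + 24*v^2 - 4*I*v^2 + 32*I*v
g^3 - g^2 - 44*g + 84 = (g - 6)*(g - 2)*(g + 7)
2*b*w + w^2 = w*(2*b + w)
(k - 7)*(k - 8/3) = k^2 - 29*k/3 + 56/3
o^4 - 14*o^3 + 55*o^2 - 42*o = o*(o - 7)*(o - 6)*(o - 1)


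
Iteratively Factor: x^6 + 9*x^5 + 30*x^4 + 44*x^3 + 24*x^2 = (x + 2)*(x^5 + 7*x^4 + 16*x^3 + 12*x^2) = (x + 2)^2*(x^4 + 5*x^3 + 6*x^2) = x*(x + 2)^2*(x^3 + 5*x^2 + 6*x) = x*(x + 2)^2*(x + 3)*(x^2 + 2*x) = x*(x + 2)^3*(x + 3)*(x)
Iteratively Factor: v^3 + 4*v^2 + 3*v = (v + 3)*(v^2 + v) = v*(v + 3)*(v + 1)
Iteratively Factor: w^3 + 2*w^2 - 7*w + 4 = (w + 4)*(w^2 - 2*w + 1) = (w - 1)*(w + 4)*(w - 1)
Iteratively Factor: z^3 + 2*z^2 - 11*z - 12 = (z - 3)*(z^2 + 5*z + 4) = (z - 3)*(z + 4)*(z + 1)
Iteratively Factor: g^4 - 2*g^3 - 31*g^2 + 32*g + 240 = (g + 3)*(g^3 - 5*g^2 - 16*g + 80) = (g + 3)*(g + 4)*(g^2 - 9*g + 20) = (g - 4)*(g + 3)*(g + 4)*(g - 5)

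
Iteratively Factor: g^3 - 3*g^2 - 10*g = (g)*(g^2 - 3*g - 10) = g*(g + 2)*(g - 5)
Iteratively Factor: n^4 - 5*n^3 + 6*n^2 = (n)*(n^3 - 5*n^2 + 6*n) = n^2*(n^2 - 5*n + 6) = n^2*(n - 3)*(n - 2)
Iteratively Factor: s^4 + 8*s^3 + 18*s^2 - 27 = (s - 1)*(s^3 + 9*s^2 + 27*s + 27) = (s - 1)*(s + 3)*(s^2 + 6*s + 9) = (s - 1)*(s + 3)^2*(s + 3)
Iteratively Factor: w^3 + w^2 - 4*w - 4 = (w + 2)*(w^2 - w - 2) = (w + 1)*(w + 2)*(w - 2)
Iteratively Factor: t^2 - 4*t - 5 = (t + 1)*(t - 5)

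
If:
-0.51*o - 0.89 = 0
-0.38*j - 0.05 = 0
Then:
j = -0.13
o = -1.75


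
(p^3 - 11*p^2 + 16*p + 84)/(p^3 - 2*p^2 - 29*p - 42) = (p - 6)/(p + 3)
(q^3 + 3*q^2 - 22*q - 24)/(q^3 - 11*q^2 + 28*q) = (q^2 + 7*q + 6)/(q*(q - 7))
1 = 1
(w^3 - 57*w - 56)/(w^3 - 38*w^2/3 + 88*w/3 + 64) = 3*(w^2 + 8*w + 7)/(3*w^2 - 14*w - 24)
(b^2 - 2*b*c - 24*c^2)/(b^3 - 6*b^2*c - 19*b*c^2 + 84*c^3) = (b - 6*c)/(b^2 - 10*b*c + 21*c^2)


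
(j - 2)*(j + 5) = j^2 + 3*j - 10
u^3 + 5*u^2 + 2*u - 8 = (u - 1)*(u + 2)*(u + 4)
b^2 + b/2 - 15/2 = (b - 5/2)*(b + 3)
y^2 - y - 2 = (y - 2)*(y + 1)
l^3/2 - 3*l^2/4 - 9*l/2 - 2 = (l/2 + 1)*(l - 4)*(l + 1/2)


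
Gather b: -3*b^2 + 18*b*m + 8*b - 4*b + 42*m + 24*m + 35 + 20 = -3*b^2 + b*(18*m + 4) + 66*m + 55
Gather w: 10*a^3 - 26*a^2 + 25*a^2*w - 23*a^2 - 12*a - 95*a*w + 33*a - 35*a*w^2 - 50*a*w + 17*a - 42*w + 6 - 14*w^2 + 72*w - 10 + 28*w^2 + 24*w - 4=10*a^3 - 49*a^2 + 38*a + w^2*(14 - 35*a) + w*(25*a^2 - 145*a + 54) - 8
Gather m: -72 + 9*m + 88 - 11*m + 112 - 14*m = 128 - 16*m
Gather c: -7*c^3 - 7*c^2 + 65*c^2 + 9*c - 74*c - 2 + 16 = -7*c^3 + 58*c^2 - 65*c + 14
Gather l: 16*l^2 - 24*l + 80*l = 16*l^2 + 56*l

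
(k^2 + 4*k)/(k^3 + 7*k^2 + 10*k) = (k + 4)/(k^2 + 7*k + 10)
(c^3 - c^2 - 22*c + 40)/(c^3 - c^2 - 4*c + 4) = (c^2 + c - 20)/(c^2 + c - 2)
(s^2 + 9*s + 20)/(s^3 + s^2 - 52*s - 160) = 1/(s - 8)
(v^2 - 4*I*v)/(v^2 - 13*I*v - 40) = v*(-v + 4*I)/(-v^2 + 13*I*v + 40)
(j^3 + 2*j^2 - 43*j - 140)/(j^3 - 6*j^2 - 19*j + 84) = (j + 5)/(j - 3)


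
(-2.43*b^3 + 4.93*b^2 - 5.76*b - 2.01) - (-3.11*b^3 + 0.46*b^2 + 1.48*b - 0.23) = 0.68*b^3 + 4.47*b^2 - 7.24*b - 1.78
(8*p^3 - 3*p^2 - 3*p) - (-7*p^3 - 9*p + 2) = 15*p^3 - 3*p^2 + 6*p - 2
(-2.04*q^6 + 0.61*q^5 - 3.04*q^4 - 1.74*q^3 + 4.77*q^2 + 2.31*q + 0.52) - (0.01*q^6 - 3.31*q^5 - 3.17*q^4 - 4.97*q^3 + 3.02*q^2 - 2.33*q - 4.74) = -2.05*q^6 + 3.92*q^5 + 0.13*q^4 + 3.23*q^3 + 1.75*q^2 + 4.64*q + 5.26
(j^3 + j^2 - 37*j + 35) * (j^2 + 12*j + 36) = j^5 + 13*j^4 + 11*j^3 - 373*j^2 - 912*j + 1260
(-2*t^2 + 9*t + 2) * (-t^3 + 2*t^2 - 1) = 2*t^5 - 13*t^4 + 16*t^3 + 6*t^2 - 9*t - 2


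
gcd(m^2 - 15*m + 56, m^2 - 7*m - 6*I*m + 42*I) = m - 7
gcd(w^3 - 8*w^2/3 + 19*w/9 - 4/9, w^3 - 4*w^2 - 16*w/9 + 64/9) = w - 4/3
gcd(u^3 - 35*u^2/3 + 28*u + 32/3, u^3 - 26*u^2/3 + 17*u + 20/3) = u^2 - 11*u/3 - 4/3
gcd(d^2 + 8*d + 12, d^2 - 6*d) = 1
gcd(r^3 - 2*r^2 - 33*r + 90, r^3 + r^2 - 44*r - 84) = r + 6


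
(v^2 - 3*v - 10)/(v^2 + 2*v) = (v - 5)/v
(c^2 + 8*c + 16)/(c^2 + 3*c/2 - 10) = 2*(c + 4)/(2*c - 5)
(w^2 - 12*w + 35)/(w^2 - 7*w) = (w - 5)/w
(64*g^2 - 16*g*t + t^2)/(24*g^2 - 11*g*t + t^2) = (-8*g + t)/(-3*g + t)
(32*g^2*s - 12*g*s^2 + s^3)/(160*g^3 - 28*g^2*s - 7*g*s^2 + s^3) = s/(5*g + s)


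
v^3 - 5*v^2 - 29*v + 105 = (v - 7)*(v - 3)*(v + 5)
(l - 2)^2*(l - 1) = l^3 - 5*l^2 + 8*l - 4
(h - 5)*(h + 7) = h^2 + 2*h - 35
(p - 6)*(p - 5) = p^2 - 11*p + 30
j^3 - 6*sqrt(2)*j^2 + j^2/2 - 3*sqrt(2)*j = j*(j + 1/2)*(j - 6*sqrt(2))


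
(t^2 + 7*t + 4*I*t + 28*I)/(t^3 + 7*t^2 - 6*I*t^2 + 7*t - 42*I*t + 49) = (t + 4*I)/(t^2 - 6*I*t + 7)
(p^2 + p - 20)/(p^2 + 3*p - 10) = (p - 4)/(p - 2)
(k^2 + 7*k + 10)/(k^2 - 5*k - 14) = (k + 5)/(k - 7)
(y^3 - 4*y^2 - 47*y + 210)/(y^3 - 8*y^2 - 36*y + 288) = (y^2 + 2*y - 35)/(y^2 - 2*y - 48)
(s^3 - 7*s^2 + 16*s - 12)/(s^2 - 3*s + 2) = (s^2 - 5*s + 6)/(s - 1)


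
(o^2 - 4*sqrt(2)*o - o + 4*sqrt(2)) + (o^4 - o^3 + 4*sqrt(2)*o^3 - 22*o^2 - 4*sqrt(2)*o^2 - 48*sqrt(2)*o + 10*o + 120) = o^4 - o^3 + 4*sqrt(2)*o^3 - 21*o^2 - 4*sqrt(2)*o^2 - 52*sqrt(2)*o + 9*o + 4*sqrt(2) + 120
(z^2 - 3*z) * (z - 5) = z^3 - 8*z^2 + 15*z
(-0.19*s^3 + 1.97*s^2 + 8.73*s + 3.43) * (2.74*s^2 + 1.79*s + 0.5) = -0.5206*s^5 + 5.0577*s^4 + 27.3515*s^3 + 26.0099*s^2 + 10.5047*s + 1.715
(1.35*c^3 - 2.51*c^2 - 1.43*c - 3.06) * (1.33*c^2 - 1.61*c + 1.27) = 1.7955*c^5 - 5.5118*c^4 + 3.8537*c^3 - 4.9552*c^2 + 3.1105*c - 3.8862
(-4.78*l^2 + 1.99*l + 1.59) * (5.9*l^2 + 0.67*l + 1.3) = -28.202*l^4 + 8.5384*l^3 + 4.5003*l^2 + 3.6523*l + 2.067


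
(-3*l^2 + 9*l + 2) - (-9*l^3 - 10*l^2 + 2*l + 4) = 9*l^3 + 7*l^2 + 7*l - 2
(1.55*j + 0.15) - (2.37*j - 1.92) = 2.07 - 0.82*j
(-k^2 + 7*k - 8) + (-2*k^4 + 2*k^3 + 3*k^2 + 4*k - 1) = -2*k^4 + 2*k^3 + 2*k^2 + 11*k - 9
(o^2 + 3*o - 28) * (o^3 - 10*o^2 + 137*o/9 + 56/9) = o^5 - 7*o^4 - 385*o^3/9 + 2987*o^2/9 - 3668*o/9 - 1568/9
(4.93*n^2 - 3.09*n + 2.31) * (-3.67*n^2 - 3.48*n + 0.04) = -18.0931*n^4 - 5.8161*n^3 + 2.4727*n^2 - 8.1624*n + 0.0924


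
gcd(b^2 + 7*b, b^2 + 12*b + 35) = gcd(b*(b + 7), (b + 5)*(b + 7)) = b + 7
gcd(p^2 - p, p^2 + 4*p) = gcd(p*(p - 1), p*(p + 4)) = p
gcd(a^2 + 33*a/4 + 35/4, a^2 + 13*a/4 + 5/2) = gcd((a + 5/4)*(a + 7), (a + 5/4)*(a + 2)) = a + 5/4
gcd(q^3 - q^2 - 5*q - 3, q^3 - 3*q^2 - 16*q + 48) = q - 3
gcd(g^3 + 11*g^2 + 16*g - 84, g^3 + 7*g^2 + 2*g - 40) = g - 2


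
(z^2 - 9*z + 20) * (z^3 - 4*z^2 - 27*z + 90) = z^5 - 13*z^4 + 29*z^3 + 253*z^2 - 1350*z + 1800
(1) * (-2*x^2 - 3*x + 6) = -2*x^2 - 3*x + 6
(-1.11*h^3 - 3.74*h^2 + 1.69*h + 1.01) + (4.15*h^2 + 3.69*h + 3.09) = -1.11*h^3 + 0.41*h^2 + 5.38*h + 4.1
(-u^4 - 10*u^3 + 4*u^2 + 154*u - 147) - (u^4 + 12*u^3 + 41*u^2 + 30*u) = -2*u^4 - 22*u^3 - 37*u^2 + 124*u - 147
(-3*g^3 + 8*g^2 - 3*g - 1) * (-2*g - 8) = 6*g^4 + 8*g^3 - 58*g^2 + 26*g + 8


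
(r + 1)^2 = r^2 + 2*r + 1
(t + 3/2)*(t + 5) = t^2 + 13*t/2 + 15/2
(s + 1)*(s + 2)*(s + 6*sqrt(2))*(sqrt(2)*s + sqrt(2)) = sqrt(2)*s^4 + 4*sqrt(2)*s^3 + 12*s^3 + 5*sqrt(2)*s^2 + 48*s^2 + 2*sqrt(2)*s + 60*s + 24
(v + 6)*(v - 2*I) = v^2 + 6*v - 2*I*v - 12*I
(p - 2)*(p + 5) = p^2 + 3*p - 10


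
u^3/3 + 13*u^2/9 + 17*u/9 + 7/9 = (u/3 + 1/3)*(u + 1)*(u + 7/3)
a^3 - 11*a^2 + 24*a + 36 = (a - 6)^2*(a + 1)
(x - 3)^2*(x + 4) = x^3 - 2*x^2 - 15*x + 36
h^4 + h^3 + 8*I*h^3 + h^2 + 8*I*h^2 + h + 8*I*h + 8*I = (h + 1)*(h - I)*(h + I)*(h + 8*I)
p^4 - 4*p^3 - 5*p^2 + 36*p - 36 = (p - 3)*(p - 2)^2*(p + 3)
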